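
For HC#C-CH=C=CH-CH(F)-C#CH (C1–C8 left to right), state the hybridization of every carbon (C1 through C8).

C1 carries 2 σ bonds, plus two π bonds, giving a steric number of 2, so it is sp.
C2: 2 σ bonds, plus two π bonds — 2 electron domains, sp.
C3 (3 σ bonds, plus one π bond) has steric number 3: sp2.
C4 — 2 σ bonds, plus two π bonds. Steric number 2, so sp.
C5 carries 3 σ bonds, plus one π bond, giving a steric number of 3, so it is sp2.
C6 carries 4 σ bonds, giving a steric number of 4, so it is sp3.
C7: 2 σ bonds, plus two π bonds; 2 regions of electron density → sp.
C8: 2 σ bonds, plus two π bonds — 2 electron domains, sp.

C1 sp, C2 sp, C3 sp2, C4 sp, C5 sp2, C6 sp3, C7 sp, C8 sp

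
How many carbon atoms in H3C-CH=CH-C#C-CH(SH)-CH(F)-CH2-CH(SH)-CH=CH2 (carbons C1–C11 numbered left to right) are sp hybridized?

2

C1: sp3
C2: sp2
C3: sp2
C4: sp ✓
C5: sp ✓
C6: sp3
C7: sp3
C8: sp3
C9: sp3
C10: sp2
C11: sp2
C4, C5 → 2 sp carbons.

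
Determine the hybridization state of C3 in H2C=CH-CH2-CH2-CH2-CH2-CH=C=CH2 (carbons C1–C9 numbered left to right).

sp^3

C3 (4 σ bonds) has steric number 4: sp3.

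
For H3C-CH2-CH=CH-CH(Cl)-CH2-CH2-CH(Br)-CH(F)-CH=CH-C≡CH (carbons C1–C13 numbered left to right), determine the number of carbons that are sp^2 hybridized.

4

C1: sp3
C2: sp3
C3: sp2 ✓
C4: sp2 ✓
C5: sp3
C6: sp3
C7: sp3
C8: sp3
C9: sp3
C10: sp2 ✓
C11: sp2 ✓
C12: sp
C13: sp
C3, C4, C10, C11 → 4 sp2 carbons.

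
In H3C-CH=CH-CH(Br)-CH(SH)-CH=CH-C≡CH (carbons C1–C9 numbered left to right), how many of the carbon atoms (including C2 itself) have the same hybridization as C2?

4

C2 is sp2 (one π bond).
C1: sp3
C2: sp2 ✓
C3: sp2 ✓
C4: sp3
C5: sp3
C6: sp2 ✓
C7: sp2 ✓
C8: sp
C9: sp
4 carbons are sp2.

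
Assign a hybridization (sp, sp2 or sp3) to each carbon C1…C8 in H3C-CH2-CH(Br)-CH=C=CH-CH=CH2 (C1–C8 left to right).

C1 sp3, C2 sp3, C3 sp3, C4 sp2, C5 sp, C6 sp2, C7 sp2, C8 sp2

C1 (4 σ bonds) has steric number 4: sp3.
C2 has 4 σ bonds: steric number 4 → sp3.
C3 (4 σ bonds) has steric number 4: sp3.
C4 (3 σ bonds, plus one π bond) has steric number 3: sp2.
C5 carries 2 σ bonds, plus two π bonds, giving a steric number of 2, so it is sp.
C6: 3 σ bonds, plus one π bond — 3 electron domains, sp2.
C7 is sp2: 3 σ bonds, plus one π bond, 3 electron-density regions.
C8 carries 3 σ bonds, plus one π bond, giving a steric number of 3, so it is sp2.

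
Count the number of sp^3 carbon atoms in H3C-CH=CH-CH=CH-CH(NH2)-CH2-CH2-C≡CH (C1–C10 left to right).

C1: sp3 ✓
C2: sp2
C3: sp2
C4: sp2
C5: sp2
C6: sp3 ✓
C7: sp3 ✓
C8: sp3 ✓
C9: sp
C10: sp
C1, C6, C7, C8 → 4 sp3 carbons.

4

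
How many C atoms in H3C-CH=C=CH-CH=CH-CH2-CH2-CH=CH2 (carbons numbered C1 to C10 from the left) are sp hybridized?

C1: sp3
C2: sp2
C3: sp ✓
C4: sp2
C5: sp2
C6: sp2
C7: sp3
C8: sp3
C9: sp2
C10: sp2
C3 → 1 sp carbon.

1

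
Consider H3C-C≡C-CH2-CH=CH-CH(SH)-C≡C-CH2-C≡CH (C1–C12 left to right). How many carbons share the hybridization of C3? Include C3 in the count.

6

C3 is sp (two π bonds).
C1: sp3
C2: sp ✓
C3: sp ✓
C4: sp3
C5: sp2
C6: sp2
C7: sp3
C8: sp ✓
C9: sp ✓
C10: sp3
C11: sp ✓
C12: sp ✓
6 carbons are sp.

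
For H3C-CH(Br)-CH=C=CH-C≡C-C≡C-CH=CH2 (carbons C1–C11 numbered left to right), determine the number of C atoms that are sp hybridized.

5

C1: sp3
C2: sp3
C3: sp2
C4: sp ✓
C5: sp2
C6: sp ✓
C7: sp ✓
C8: sp ✓
C9: sp ✓
C10: sp2
C11: sp2
C4, C6, C7, C8, C9 → 5 sp carbons.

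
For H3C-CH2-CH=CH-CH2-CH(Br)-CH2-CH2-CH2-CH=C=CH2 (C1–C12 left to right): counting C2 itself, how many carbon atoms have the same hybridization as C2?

7

C2 is sp3 (only σ bonds).
C1: sp3 ✓
C2: sp3 ✓
C3: sp2
C4: sp2
C5: sp3 ✓
C6: sp3 ✓
C7: sp3 ✓
C8: sp3 ✓
C9: sp3 ✓
C10: sp2
C11: sp
C12: sp2
7 carbons are sp3.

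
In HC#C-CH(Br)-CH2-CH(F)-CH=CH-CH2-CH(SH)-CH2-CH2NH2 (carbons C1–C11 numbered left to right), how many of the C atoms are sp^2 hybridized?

C1: sp
C2: sp
C3: sp3
C4: sp3
C5: sp3
C6: sp2 ✓
C7: sp2 ✓
C8: sp3
C9: sp3
C10: sp3
C11: sp3
C6, C7 → 2 sp2 carbons.

2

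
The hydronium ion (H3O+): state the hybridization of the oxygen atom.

sp3

Three σ bonds + one lone pair = steric number 4 → sp3.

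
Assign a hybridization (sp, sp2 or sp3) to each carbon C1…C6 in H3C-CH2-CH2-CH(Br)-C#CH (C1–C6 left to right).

C1 is sp3: 4 σ bonds, 4 electron-density regions.
C2 — 4 σ bonds. Steric number 4, so sp3.
C3 carries 4 σ bonds, giving a steric number of 4, so it is sp3.
C4 has 4 σ bonds: steric number 4 → sp3.
C5 is sp: 2 σ bonds, plus two π bonds, 2 electron-density regions.
C6 — 2 σ bonds, plus two π bonds. Steric number 2, so sp.

C1 sp3, C2 sp3, C3 sp3, C4 sp3, C5 sp, C6 sp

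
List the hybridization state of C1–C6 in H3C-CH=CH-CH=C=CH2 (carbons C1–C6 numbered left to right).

C1 sp3, C2 sp2, C3 sp2, C4 sp2, C5 sp, C6 sp2

C1: 4 σ bonds; 4 regions of electron density → sp3.
C2 (3 σ bonds, plus one π bond) has steric number 3: sp2.
C3 — 3 σ bonds, plus one π bond. Steric number 3, so sp2.
C4 (3 σ bonds, plus one π bond) has steric number 3: sp2.
C5 is sp: 2 σ bonds, plus two π bonds, 2 electron-density regions.
C6 is sp2: 3 σ bonds, plus one π bond, 3 electron-density regions.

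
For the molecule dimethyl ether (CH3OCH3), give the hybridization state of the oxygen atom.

Two σ bonds + two lone pairs = steric number 4 → sp3.

sp^3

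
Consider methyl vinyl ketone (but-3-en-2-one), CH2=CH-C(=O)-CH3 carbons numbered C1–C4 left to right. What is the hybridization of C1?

C1: 3 σ bonds, plus one π bond; 3 regions of electron density → sp2.

sp2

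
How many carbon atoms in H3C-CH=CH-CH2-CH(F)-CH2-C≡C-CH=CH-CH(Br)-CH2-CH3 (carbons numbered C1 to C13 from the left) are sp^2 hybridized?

C1: sp3
C2: sp2 ✓
C3: sp2 ✓
C4: sp3
C5: sp3
C6: sp3
C7: sp
C8: sp
C9: sp2 ✓
C10: sp2 ✓
C11: sp3
C12: sp3
C13: sp3
C2, C3, C9, C10 → 4 sp2 carbons.

4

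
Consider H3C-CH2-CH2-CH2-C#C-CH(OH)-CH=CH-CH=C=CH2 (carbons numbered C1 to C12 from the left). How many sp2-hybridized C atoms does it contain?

C1: sp3
C2: sp3
C3: sp3
C4: sp3
C5: sp
C6: sp
C7: sp3
C8: sp2 ✓
C9: sp2 ✓
C10: sp2 ✓
C11: sp
C12: sp2 ✓
C8, C9, C10, C12 → 4 sp2 carbons.

4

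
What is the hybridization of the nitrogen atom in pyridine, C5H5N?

N has two σ bonds and one lone pair in the ring plane (steric number 3 → sp2); its p orbital contributes one electron to the aromatic π system via the C=N double bond.

sp2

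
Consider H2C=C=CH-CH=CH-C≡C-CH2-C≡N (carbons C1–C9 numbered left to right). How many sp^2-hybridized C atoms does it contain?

4

C1: sp2 ✓
C2: sp
C3: sp2 ✓
C4: sp2 ✓
C5: sp2 ✓
C6: sp
C7: sp
C8: sp3
C9: sp
C1, C3, C4, C5 → 4 sp2 carbons.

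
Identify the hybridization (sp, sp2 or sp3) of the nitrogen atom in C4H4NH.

N has three σ bonds; its lone pair occupies the p orbital and is part of the aromatic π system, so N is sp2 (not the sp3 a naive steric count of 4 would give).

sp²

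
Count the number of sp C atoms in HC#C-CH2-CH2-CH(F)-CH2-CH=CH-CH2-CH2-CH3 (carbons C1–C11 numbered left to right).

2

C1: sp ✓
C2: sp ✓
C3: sp3
C4: sp3
C5: sp3
C6: sp3
C7: sp2
C8: sp2
C9: sp3
C10: sp3
C11: sp3
C1, C2 → 2 sp carbons.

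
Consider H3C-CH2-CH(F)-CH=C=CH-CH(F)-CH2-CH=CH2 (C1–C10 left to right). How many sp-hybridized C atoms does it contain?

1

C1: sp3
C2: sp3
C3: sp3
C4: sp2
C5: sp ✓
C6: sp2
C7: sp3
C8: sp3
C9: sp2
C10: sp2
C5 → 1 sp carbon.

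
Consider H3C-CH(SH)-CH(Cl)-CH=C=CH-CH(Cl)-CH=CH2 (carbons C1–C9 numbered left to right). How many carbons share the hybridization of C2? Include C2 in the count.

4

C2 is sp3 (only σ bonds).
C1: sp3 ✓
C2: sp3 ✓
C3: sp3 ✓
C4: sp2
C5: sp
C6: sp2
C7: sp3 ✓
C8: sp2
C9: sp2
4 carbons are sp3.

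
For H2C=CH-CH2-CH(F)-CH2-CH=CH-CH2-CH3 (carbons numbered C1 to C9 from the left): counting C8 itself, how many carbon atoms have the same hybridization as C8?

5

C8 is sp3 (only σ bonds).
C1: sp2
C2: sp2
C3: sp3 ✓
C4: sp3 ✓
C5: sp3 ✓
C6: sp2
C7: sp2
C8: sp3 ✓
C9: sp3 ✓
5 carbons are sp3.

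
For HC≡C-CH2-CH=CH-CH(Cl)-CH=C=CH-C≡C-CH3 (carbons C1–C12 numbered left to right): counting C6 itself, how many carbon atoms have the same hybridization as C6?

3

C6 is sp3 (only σ bonds).
C1: sp
C2: sp
C3: sp3 ✓
C4: sp2
C5: sp2
C6: sp3 ✓
C7: sp2
C8: sp
C9: sp2
C10: sp
C11: sp
C12: sp3 ✓
3 carbons are sp3.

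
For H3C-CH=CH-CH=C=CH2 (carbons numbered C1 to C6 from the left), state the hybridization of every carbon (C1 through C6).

C1: 4 σ bonds — 4 electron domains, sp3.
C2 (3 σ bonds, plus one π bond) has steric number 3: sp2.
C3: 3 σ bonds, plus one π bond; 3 regions of electron density → sp2.
C4: 3 σ bonds, plus one π bond; 3 regions of electron density → sp2.
C5 carries 2 σ bonds, plus two π bonds, giving a steric number of 2, so it is sp.
C6 — 3 σ bonds, plus one π bond. Steric number 3, so sp2.

C1 sp3, C2 sp2, C3 sp2, C4 sp2, C5 sp, C6 sp2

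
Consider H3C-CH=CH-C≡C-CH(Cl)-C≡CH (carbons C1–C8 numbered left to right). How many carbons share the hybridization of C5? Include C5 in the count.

C5 is sp (two π bonds).
C1: sp3
C2: sp2
C3: sp2
C4: sp ✓
C5: sp ✓
C6: sp3
C7: sp ✓
C8: sp ✓
4 carbons are sp.

4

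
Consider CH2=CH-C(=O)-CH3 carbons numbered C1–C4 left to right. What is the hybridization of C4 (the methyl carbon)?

sp^3

C4 (the methyl carbon) — 4 σ bonds. Steric number 4, so sp3.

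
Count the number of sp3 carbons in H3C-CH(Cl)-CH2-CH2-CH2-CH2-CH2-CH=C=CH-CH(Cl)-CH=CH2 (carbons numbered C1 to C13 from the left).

8

C1: sp3 ✓
C2: sp3 ✓
C3: sp3 ✓
C4: sp3 ✓
C5: sp3 ✓
C6: sp3 ✓
C7: sp3 ✓
C8: sp2
C9: sp
C10: sp2
C11: sp3 ✓
C12: sp2
C13: sp2
C1, C2, C3, C4, C5, C6, C7, C11 → 8 sp3 carbons.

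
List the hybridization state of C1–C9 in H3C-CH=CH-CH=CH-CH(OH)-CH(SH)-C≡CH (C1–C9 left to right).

C1 sp3, C2 sp2, C3 sp2, C4 sp2, C5 sp2, C6 sp3, C7 sp3, C8 sp, C9 sp

C1 has 4 σ bonds: steric number 4 → sp3.
C2 carries 3 σ bonds, plus one π bond, giving a steric number of 3, so it is sp2.
C3: 3 σ bonds, plus one π bond; 3 regions of electron density → sp2.
C4 is sp2: 3 σ bonds, plus one π bond, 3 electron-density regions.
C5 has 3 σ bonds, plus one π bond: steric number 3 → sp2.
C6 — 4 σ bonds. Steric number 4, so sp3.
C7 — 4 σ bonds. Steric number 4, so sp3.
C8 carries 2 σ bonds, plus two π bonds, giving a steric number of 2, so it is sp.
C9 (2 σ bonds, plus two π bonds) has steric number 2: sp.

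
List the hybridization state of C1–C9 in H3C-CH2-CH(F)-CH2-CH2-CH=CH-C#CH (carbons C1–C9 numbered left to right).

C1 sp3, C2 sp3, C3 sp3, C4 sp3, C5 sp3, C6 sp2, C7 sp2, C8 sp, C9 sp

C1 carries 4 σ bonds, giving a steric number of 4, so it is sp3.
C2 — 4 σ bonds. Steric number 4, so sp3.
C3 — 4 σ bonds. Steric number 4, so sp3.
C4 (4 σ bonds) has steric number 4: sp3.
C5 (4 σ bonds) has steric number 4: sp3.
C6: 3 σ bonds, plus one π bond; 3 regions of electron density → sp2.
C7: 3 σ bonds, plus one π bond; 3 regions of electron density → sp2.
C8 — 2 σ bonds, plus two π bonds. Steric number 2, so sp.
C9 — 2 σ bonds, plus two π bonds. Steric number 2, so sp.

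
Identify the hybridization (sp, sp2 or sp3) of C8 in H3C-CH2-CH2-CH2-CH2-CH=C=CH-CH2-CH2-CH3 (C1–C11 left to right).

C8: 3 σ bonds, plus one π bond — 3 electron domains, sp2.

sp²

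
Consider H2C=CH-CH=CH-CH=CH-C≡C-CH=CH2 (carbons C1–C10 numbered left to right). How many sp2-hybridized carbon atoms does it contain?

8

C1: sp2 ✓
C2: sp2 ✓
C3: sp2 ✓
C4: sp2 ✓
C5: sp2 ✓
C6: sp2 ✓
C7: sp
C8: sp
C9: sp2 ✓
C10: sp2 ✓
C1, C2, C3, C4, C5, C6, C9, C10 → 8 sp2 carbons.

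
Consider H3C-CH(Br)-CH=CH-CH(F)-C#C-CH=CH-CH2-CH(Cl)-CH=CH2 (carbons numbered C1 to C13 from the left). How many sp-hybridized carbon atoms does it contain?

2

C1: sp3
C2: sp3
C3: sp2
C4: sp2
C5: sp3
C6: sp ✓
C7: sp ✓
C8: sp2
C9: sp2
C10: sp3
C11: sp3
C12: sp2
C13: sp2
C6, C7 → 2 sp carbons.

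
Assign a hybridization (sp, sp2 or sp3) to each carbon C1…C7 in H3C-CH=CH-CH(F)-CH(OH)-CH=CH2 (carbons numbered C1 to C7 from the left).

C1 sp3, C2 sp2, C3 sp2, C4 sp3, C5 sp3, C6 sp2, C7 sp2

C1 — 4 σ bonds. Steric number 4, so sp3.
C2 carries 3 σ bonds, plus one π bond, giving a steric number of 3, so it is sp2.
C3: 3 σ bonds, plus one π bond — 3 electron domains, sp2.
C4: 4 σ bonds — 4 electron domains, sp3.
C5: 4 σ bonds; 4 regions of electron density → sp3.
C6 — 3 σ bonds, plus one π bond. Steric number 3, so sp2.
C7: 3 σ bonds, plus one π bond — 3 electron domains, sp2.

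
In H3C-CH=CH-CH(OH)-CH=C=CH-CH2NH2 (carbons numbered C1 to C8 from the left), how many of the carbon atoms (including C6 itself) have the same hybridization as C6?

1

C6 is sp (two π bonds).
C1: sp3
C2: sp2
C3: sp2
C4: sp3
C5: sp2
C6: sp ✓
C7: sp2
C8: sp3
1 carbon is sp.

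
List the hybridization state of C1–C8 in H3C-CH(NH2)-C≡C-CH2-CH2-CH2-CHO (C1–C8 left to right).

C1 has 4 σ bonds: steric number 4 → sp3.
C2: 4 σ bonds — 4 electron domains, sp3.
C3 (2 σ bonds, plus two π bonds) has steric number 2: sp.
C4 is sp: 2 σ bonds, plus two π bonds, 2 electron-density regions.
C5 is sp3: 4 σ bonds, 4 electron-density regions.
C6 has 4 σ bonds: steric number 4 → sp3.
C7 carries 4 σ bonds, giving a steric number of 4, so it is sp3.
C8 — 3 σ bonds, plus one π bond. Steric number 3, so sp2.

C1 sp3, C2 sp3, C3 sp, C4 sp, C5 sp3, C6 sp3, C7 sp3, C8 sp2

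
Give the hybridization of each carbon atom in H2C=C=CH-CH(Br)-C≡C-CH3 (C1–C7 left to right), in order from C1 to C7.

C1 (3 σ bonds, plus one π bond) has steric number 3: sp2.
C2 is sp: 2 σ bonds, plus two π bonds, 2 electron-density regions.
C3: 3 σ bonds, plus one π bond — 3 electron domains, sp2.
C4: 4 σ bonds — 4 electron domains, sp3.
C5 is sp: 2 σ bonds, plus two π bonds, 2 electron-density regions.
C6: 2 σ bonds, plus two π bonds — 2 electron domains, sp.
C7 (4 σ bonds) has steric number 4: sp3.

C1 sp2, C2 sp, C3 sp2, C4 sp3, C5 sp, C6 sp, C7 sp3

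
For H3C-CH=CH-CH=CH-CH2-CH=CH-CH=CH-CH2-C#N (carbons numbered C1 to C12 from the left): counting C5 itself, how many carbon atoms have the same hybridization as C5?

C5 is sp2 (one π bond).
C1: sp3
C2: sp2 ✓
C3: sp2 ✓
C4: sp2 ✓
C5: sp2 ✓
C6: sp3
C7: sp2 ✓
C8: sp2 ✓
C9: sp2 ✓
C10: sp2 ✓
C11: sp3
C12: sp
8 carbons are sp2.

8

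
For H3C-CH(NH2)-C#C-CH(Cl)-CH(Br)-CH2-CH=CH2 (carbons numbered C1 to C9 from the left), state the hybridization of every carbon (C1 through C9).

C1: 4 σ bonds — 4 electron domains, sp3.
C2 carries 4 σ bonds, giving a steric number of 4, so it is sp3.
C3 carries 2 σ bonds, plus two π bonds, giving a steric number of 2, so it is sp.
C4: 2 σ bonds, plus two π bonds — 2 electron domains, sp.
C5: 4 σ bonds — 4 electron domains, sp3.
C6 — 4 σ bonds. Steric number 4, so sp3.
C7 carries 4 σ bonds, giving a steric number of 4, so it is sp3.
C8: 3 σ bonds, plus one π bond; 3 regions of electron density → sp2.
C9 — 3 σ bonds, plus one π bond. Steric number 3, so sp2.

C1 sp3, C2 sp3, C3 sp, C4 sp, C5 sp3, C6 sp3, C7 sp3, C8 sp2, C9 sp2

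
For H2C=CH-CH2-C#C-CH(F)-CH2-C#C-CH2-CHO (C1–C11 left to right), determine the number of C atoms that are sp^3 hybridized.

C1: sp2
C2: sp2
C3: sp3 ✓
C4: sp
C5: sp
C6: sp3 ✓
C7: sp3 ✓
C8: sp
C9: sp
C10: sp3 ✓
C11: sp2
C3, C6, C7, C10 → 4 sp3 carbons.

4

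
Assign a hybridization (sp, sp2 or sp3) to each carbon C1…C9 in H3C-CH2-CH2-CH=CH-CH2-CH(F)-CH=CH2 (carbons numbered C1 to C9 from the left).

C1 carries 4 σ bonds, giving a steric number of 4, so it is sp3.
C2: 4 σ bonds — 4 electron domains, sp3.
C3 carries 4 σ bonds, giving a steric number of 4, so it is sp3.
C4 carries 3 σ bonds, plus one π bond, giving a steric number of 3, so it is sp2.
C5 carries 3 σ bonds, plus one π bond, giving a steric number of 3, so it is sp2.
C6 — 4 σ bonds. Steric number 4, so sp3.
C7 (4 σ bonds) has steric number 4: sp3.
C8 has 3 σ bonds, plus one π bond: steric number 3 → sp2.
C9 — 3 σ bonds, plus one π bond. Steric number 3, so sp2.

C1 sp3, C2 sp3, C3 sp3, C4 sp2, C5 sp2, C6 sp3, C7 sp3, C8 sp2, C9 sp2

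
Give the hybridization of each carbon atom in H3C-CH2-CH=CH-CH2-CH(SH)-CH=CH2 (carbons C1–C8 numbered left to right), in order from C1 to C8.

C1 sp3, C2 sp3, C3 sp2, C4 sp2, C5 sp3, C6 sp3, C7 sp2, C8 sp2

C1 is sp3: 4 σ bonds, 4 electron-density regions.
C2: 4 σ bonds; 4 regions of electron density → sp3.
C3: 3 σ bonds, plus one π bond; 3 regions of electron density → sp2.
C4 (3 σ bonds, plus one π bond) has steric number 3: sp2.
C5 carries 4 σ bonds, giving a steric number of 4, so it is sp3.
C6 — 4 σ bonds. Steric number 4, so sp3.
C7 is sp2: 3 σ bonds, plus one π bond, 3 electron-density regions.
C8 carries 3 σ bonds, plus one π bond, giving a steric number of 3, so it is sp2.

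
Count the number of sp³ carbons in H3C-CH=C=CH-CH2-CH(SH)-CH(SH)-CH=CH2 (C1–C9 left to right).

C1: sp3 ✓
C2: sp2
C3: sp
C4: sp2
C5: sp3 ✓
C6: sp3 ✓
C7: sp3 ✓
C8: sp2
C9: sp2
C1, C5, C6, C7 → 4 sp3 carbons.

4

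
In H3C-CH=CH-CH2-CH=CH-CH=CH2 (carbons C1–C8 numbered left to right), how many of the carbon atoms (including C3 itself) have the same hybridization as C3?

C3 is sp2 (one π bond).
C1: sp3
C2: sp2 ✓
C3: sp2 ✓
C4: sp3
C5: sp2 ✓
C6: sp2 ✓
C7: sp2 ✓
C8: sp2 ✓
6 carbons are sp2.

6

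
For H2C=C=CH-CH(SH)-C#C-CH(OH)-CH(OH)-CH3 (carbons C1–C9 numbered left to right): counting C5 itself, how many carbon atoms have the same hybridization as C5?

3

C5 is sp (two π bonds).
C1: sp2
C2: sp ✓
C3: sp2
C4: sp3
C5: sp ✓
C6: sp ✓
C7: sp3
C8: sp3
C9: sp3
3 carbons are sp.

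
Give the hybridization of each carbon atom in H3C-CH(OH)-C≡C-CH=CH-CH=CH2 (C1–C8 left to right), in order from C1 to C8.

C1 has 4 σ bonds: steric number 4 → sp3.
C2 carries 4 σ bonds, giving a steric number of 4, so it is sp3.
C3 has 2 σ bonds, plus two π bonds: steric number 2 → sp.
C4 is sp: 2 σ bonds, plus two π bonds, 2 electron-density regions.
C5 carries 3 σ bonds, plus one π bond, giving a steric number of 3, so it is sp2.
C6: 3 σ bonds, plus one π bond — 3 electron domains, sp2.
C7 — 3 σ bonds, plus one π bond. Steric number 3, so sp2.
C8 (3 σ bonds, plus one π bond) has steric number 3: sp2.

C1 sp3, C2 sp3, C3 sp, C4 sp, C5 sp2, C6 sp2, C7 sp2, C8 sp2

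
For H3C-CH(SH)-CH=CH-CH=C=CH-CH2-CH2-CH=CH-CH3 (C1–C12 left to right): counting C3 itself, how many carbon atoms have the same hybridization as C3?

6

C3 is sp2 (one π bond).
C1: sp3
C2: sp3
C3: sp2 ✓
C4: sp2 ✓
C5: sp2 ✓
C6: sp
C7: sp2 ✓
C8: sp3
C9: sp3
C10: sp2 ✓
C11: sp2 ✓
C12: sp3
6 carbons are sp2.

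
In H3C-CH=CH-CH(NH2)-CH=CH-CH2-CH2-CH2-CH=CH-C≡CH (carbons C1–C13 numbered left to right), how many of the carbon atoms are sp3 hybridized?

C1: sp3 ✓
C2: sp2
C3: sp2
C4: sp3 ✓
C5: sp2
C6: sp2
C7: sp3 ✓
C8: sp3 ✓
C9: sp3 ✓
C10: sp2
C11: sp2
C12: sp
C13: sp
C1, C4, C7, C8, C9 → 5 sp3 carbons.

5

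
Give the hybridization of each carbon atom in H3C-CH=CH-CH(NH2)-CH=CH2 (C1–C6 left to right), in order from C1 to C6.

C1 is sp3: 4 σ bonds, 4 electron-density regions.
C2 is sp2: 3 σ bonds, plus one π bond, 3 electron-density regions.
C3 — 3 σ bonds, plus one π bond. Steric number 3, so sp2.
C4 (4 σ bonds) has steric number 4: sp3.
C5 carries 3 σ bonds, plus one π bond, giving a steric number of 3, so it is sp2.
C6 (3 σ bonds, plus one π bond) has steric number 3: sp2.

C1 sp3, C2 sp2, C3 sp2, C4 sp3, C5 sp2, C6 sp2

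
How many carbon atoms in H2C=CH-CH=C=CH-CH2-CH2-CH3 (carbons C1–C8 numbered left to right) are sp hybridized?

C1: sp2
C2: sp2
C3: sp2
C4: sp ✓
C5: sp2
C6: sp3
C7: sp3
C8: sp3
C4 → 1 sp carbon.

1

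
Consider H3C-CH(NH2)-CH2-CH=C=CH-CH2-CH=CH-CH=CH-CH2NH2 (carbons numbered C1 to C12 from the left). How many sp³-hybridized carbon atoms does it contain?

C1: sp3 ✓
C2: sp3 ✓
C3: sp3 ✓
C4: sp2
C5: sp
C6: sp2
C7: sp3 ✓
C8: sp2
C9: sp2
C10: sp2
C11: sp2
C12: sp3 ✓
C1, C2, C3, C7, C12 → 5 sp3 carbons.

5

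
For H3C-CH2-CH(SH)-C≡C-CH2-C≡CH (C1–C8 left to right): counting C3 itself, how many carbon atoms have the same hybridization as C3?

4

C3 is sp3 (only σ bonds).
C1: sp3 ✓
C2: sp3 ✓
C3: sp3 ✓
C4: sp
C5: sp
C6: sp3 ✓
C7: sp
C8: sp
4 carbons are sp3.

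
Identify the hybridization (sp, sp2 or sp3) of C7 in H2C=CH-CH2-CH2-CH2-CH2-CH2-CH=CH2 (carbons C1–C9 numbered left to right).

C7 is sp3: 4 σ bonds, 4 electron-density regions.

sp^3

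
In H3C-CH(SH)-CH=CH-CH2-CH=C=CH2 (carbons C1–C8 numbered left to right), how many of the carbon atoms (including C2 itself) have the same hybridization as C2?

3

C2 is sp3 (only σ bonds).
C1: sp3 ✓
C2: sp3 ✓
C3: sp2
C4: sp2
C5: sp3 ✓
C6: sp2
C7: sp
C8: sp2
3 carbons are sp3.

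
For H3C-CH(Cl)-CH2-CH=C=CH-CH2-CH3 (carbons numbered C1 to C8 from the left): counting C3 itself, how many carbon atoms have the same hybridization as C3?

5

C3 is sp3 (only σ bonds).
C1: sp3 ✓
C2: sp3 ✓
C3: sp3 ✓
C4: sp2
C5: sp
C6: sp2
C7: sp3 ✓
C8: sp3 ✓
5 carbons are sp3.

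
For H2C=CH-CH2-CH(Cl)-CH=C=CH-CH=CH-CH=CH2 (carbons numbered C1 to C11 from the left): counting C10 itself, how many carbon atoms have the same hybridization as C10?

8

C10 is sp2 (one π bond).
C1: sp2 ✓
C2: sp2 ✓
C3: sp3
C4: sp3
C5: sp2 ✓
C6: sp
C7: sp2 ✓
C8: sp2 ✓
C9: sp2 ✓
C10: sp2 ✓
C11: sp2 ✓
8 carbons are sp2.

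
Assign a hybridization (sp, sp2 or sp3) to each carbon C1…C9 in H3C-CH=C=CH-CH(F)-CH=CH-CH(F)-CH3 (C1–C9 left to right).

C1 (4 σ bonds) has steric number 4: sp3.
C2 — 3 σ bonds, plus one π bond. Steric number 3, so sp2.
C3 carries 2 σ bonds, plus two π bonds, giving a steric number of 2, so it is sp.
C4 is sp2: 3 σ bonds, plus one π bond, 3 electron-density regions.
C5 — 4 σ bonds. Steric number 4, so sp3.
C6 has 3 σ bonds, plus one π bond: steric number 3 → sp2.
C7 carries 3 σ bonds, plus one π bond, giving a steric number of 3, so it is sp2.
C8: 4 σ bonds; 4 regions of electron density → sp3.
C9 (4 σ bonds) has steric number 4: sp3.

C1 sp3, C2 sp2, C3 sp, C4 sp2, C5 sp3, C6 sp2, C7 sp2, C8 sp3, C9 sp3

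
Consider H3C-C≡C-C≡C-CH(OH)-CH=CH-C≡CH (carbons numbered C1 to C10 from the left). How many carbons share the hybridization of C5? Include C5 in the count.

C5 is sp (two π bonds).
C1: sp3
C2: sp ✓
C3: sp ✓
C4: sp ✓
C5: sp ✓
C6: sp3
C7: sp2
C8: sp2
C9: sp ✓
C10: sp ✓
6 carbons are sp.

6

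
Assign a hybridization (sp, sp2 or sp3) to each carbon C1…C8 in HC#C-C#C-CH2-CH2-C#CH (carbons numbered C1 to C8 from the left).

C1 sp, C2 sp, C3 sp, C4 sp, C5 sp3, C6 sp3, C7 sp, C8 sp

C1 is sp: 2 σ bonds, plus two π bonds, 2 electron-density regions.
C2: 2 σ bonds, plus two π bonds; 2 regions of electron density → sp.
C3: 2 σ bonds, plus two π bonds — 2 electron domains, sp.
C4 — 2 σ bonds, plus two π bonds. Steric number 2, so sp.
C5: 4 σ bonds — 4 electron domains, sp3.
C6: 4 σ bonds — 4 electron domains, sp3.
C7: 2 σ bonds, plus two π bonds; 2 regions of electron density → sp.
C8 has 2 σ bonds, plus two π bonds: steric number 2 → sp.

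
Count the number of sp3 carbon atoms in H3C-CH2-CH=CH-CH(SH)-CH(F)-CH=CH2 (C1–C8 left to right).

C1: sp3 ✓
C2: sp3 ✓
C3: sp2
C4: sp2
C5: sp3 ✓
C6: sp3 ✓
C7: sp2
C8: sp2
C1, C2, C5, C6 → 4 sp3 carbons.

4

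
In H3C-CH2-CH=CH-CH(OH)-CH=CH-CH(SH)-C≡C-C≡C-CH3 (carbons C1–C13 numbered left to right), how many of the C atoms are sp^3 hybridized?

C1: sp3 ✓
C2: sp3 ✓
C3: sp2
C4: sp2
C5: sp3 ✓
C6: sp2
C7: sp2
C8: sp3 ✓
C9: sp
C10: sp
C11: sp
C12: sp
C13: sp3 ✓
C1, C2, C5, C8, C13 → 5 sp3 carbons.

5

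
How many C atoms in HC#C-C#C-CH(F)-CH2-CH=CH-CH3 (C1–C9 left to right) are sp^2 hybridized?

2

C1: sp
C2: sp
C3: sp
C4: sp
C5: sp3
C6: sp3
C7: sp2 ✓
C8: sp2 ✓
C9: sp3
C7, C8 → 2 sp2 carbons.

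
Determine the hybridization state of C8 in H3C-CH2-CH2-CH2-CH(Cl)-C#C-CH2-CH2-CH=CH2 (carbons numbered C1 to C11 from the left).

sp3

C8: 4 σ bonds — 4 electron domains, sp3.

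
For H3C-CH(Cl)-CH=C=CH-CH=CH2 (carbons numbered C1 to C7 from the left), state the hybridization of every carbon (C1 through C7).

C1 sp3, C2 sp3, C3 sp2, C4 sp, C5 sp2, C6 sp2, C7 sp2

C1 carries 4 σ bonds, giving a steric number of 4, so it is sp3.
C2 (4 σ bonds) has steric number 4: sp3.
C3 carries 3 σ bonds, plus one π bond, giving a steric number of 3, so it is sp2.
C4 — 2 σ bonds, plus two π bonds. Steric number 2, so sp.
C5: 3 σ bonds, plus one π bond — 3 electron domains, sp2.
C6 is sp2: 3 σ bonds, plus one π bond, 3 electron-density regions.
C7: 3 σ bonds, plus one π bond — 3 electron domains, sp2.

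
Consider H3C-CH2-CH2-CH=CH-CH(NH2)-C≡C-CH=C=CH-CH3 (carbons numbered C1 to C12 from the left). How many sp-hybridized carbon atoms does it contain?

C1: sp3
C2: sp3
C3: sp3
C4: sp2
C5: sp2
C6: sp3
C7: sp ✓
C8: sp ✓
C9: sp2
C10: sp ✓
C11: sp2
C12: sp3
C7, C8, C10 → 3 sp carbons.

3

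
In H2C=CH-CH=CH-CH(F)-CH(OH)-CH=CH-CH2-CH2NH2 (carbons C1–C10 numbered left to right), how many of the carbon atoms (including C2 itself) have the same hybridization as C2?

C2 is sp2 (one π bond).
C1: sp2 ✓
C2: sp2 ✓
C3: sp2 ✓
C4: sp2 ✓
C5: sp3
C6: sp3
C7: sp2 ✓
C8: sp2 ✓
C9: sp3
C10: sp3
6 carbons are sp2.

6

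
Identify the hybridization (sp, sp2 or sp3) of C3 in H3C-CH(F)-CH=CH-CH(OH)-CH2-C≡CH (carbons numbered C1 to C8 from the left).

sp²

C3 is sp2: 3 σ bonds, plus one π bond, 3 electron-density regions.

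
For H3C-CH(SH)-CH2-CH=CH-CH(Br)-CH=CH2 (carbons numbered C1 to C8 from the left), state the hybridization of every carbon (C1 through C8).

C1 sp3, C2 sp3, C3 sp3, C4 sp2, C5 sp2, C6 sp3, C7 sp2, C8 sp2

C1 carries 4 σ bonds, giving a steric number of 4, so it is sp3.
C2 has 4 σ bonds: steric number 4 → sp3.
C3 — 4 σ bonds. Steric number 4, so sp3.
C4 is sp2: 3 σ bonds, plus one π bond, 3 electron-density regions.
C5 is sp2: 3 σ bonds, plus one π bond, 3 electron-density regions.
C6 has 4 σ bonds: steric number 4 → sp3.
C7 (3 σ bonds, plus one π bond) has steric number 3: sp2.
C8 (3 σ bonds, plus one π bond) has steric number 3: sp2.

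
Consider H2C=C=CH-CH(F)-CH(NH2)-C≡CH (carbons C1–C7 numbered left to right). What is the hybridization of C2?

sp

C2 — 2 σ bonds, plus two π bonds. Steric number 2, so sp.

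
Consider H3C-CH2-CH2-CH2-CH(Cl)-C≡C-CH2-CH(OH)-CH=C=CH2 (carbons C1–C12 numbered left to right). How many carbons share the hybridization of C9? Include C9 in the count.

7

C9 is sp3 (only σ bonds).
C1: sp3 ✓
C2: sp3 ✓
C3: sp3 ✓
C4: sp3 ✓
C5: sp3 ✓
C6: sp
C7: sp
C8: sp3 ✓
C9: sp3 ✓
C10: sp2
C11: sp
C12: sp2
7 carbons are sp3.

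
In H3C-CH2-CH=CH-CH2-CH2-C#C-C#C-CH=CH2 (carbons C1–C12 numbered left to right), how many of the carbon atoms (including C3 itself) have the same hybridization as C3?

C3 is sp2 (one π bond).
C1: sp3
C2: sp3
C3: sp2 ✓
C4: sp2 ✓
C5: sp3
C6: sp3
C7: sp
C8: sp
C9: sp
C10: sp
C11: sp2 ✓
C12: sp2 ✓
4 carbons are sp2.

4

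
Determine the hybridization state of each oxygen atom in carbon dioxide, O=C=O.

sp²

One σ bond + two lone pairs = steric number 3 → sp2.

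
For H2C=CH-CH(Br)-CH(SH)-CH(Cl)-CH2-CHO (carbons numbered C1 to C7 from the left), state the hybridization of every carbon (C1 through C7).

C1 — 3 σ bonds, plus one π bond. Steric number 3, so sp2.
C2 has 3 σ bonds, plus one π bond: steric number 3 → sp2.
C3: 4 σ bonds; 4 regions of electron density → sp3.
C4 has 4 σ bonds: steric number 4 → sp3.
C5 — 4 σ bonds. Steric number 4, so sp3.
C6 — 4 σ bonds. Steric number 4, so sp3.
C7: 3 σ bonds, plus one π bond — 3 electron domains, sp2.

C1 sp2, C2 sp2, C3 sp3, C4 sp3, C5 sp3, C6 sp3, C7 sp2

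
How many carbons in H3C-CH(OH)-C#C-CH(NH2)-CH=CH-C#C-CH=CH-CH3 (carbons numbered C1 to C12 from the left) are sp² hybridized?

4

C1: sp3
C2: sp3
C3: sp
C4: sp
C5: sp3
C6: sp2 ✓
C7: sp2 ✓
C8: sp
C9: sp
C10: sp2 ✓
C11: sp2 ✓
C12: sp3
C6, C7, C10, C11 → 4 sp2 carbons.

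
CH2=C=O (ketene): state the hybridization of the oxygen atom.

sp^2

The oxygen atom has 1 σ bond and 2 lone pairs, plus one π bond: steric number 3 → sp2.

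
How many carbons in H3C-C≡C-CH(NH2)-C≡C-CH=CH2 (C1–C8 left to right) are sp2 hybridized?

2

C1: sp3
C2: sp
C3: sp
C4: sp3
C5: sp
C6: sp
C7: sp2 ✓
C8: sp2 ✓
C7, C8 → 2 sp2 carbons.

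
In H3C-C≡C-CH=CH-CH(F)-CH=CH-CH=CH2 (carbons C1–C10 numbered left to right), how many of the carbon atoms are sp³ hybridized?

2

C1: sp3 ✓
C2: sp
C3: sp
C4: sp2
C5: sp2
C6: sp3 ✓
C7: sp2
C8: sp2
C9: sp2
C10: sp2
C1, C6 → 2 sp3 carbons.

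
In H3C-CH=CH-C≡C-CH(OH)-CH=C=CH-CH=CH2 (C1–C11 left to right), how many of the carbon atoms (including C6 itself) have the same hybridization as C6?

C6 is sp3 (only σ bonds).
C1: sp3 ✓
C2: sp2
C3: sp2
C4: sp
C5: sp
C6: sp3 ✓
C7: sp2
C8: sp
C9: sp2
C10: sp2
C11: sp2
2 carbons are sp3.

2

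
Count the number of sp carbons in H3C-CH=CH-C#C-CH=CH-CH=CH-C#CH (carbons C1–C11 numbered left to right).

C1: sp3
C2: sp2
C3: sp2
C4: sp ✓
C5: sp ✓
C6: sp2
C7: sp2
C8: sp2
C9: sp2
C10: sp ✓
C11: sp ✓
C4, C5, C10, C11 → 4 sp carbons.

4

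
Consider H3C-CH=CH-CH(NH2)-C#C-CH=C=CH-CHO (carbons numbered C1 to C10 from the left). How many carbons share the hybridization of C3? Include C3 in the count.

5

C3 is sp2 (one π bond).
C1: sp3
C2: sp2 ✓
C3: sp2 ✓
C4: sp3
C5: sp
C6: sp
C7: sp2 ✓
C8: sp
C9: sp2 ✓
C10: sp2 ✓
5 carbons are sp2.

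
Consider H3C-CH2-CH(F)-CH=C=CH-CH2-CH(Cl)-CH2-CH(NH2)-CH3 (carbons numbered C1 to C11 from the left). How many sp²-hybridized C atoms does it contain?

C1: sp3
C2: sp3
C3: sp3
C4: sp2 ✓
C5: sp
C6: sp2 ✓
C7: sp3
C8: sp3
C9: sp3
C10: sp3
C11: sp3
C4, C6 → 2 sp2 carbons.

2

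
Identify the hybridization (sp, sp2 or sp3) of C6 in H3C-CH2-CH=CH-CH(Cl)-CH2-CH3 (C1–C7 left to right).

sp³

C6 (4 σ bonds) has steric number 4: sp3.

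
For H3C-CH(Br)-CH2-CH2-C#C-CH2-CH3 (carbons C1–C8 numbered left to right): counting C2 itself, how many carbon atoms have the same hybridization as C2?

6

C2 is sp3 (only σ bonds).
C1: sp3 ✓
C2: sp3 ✓
C3: sp3 ✓
C4: sp3 ✓
C5: sp
C6: sp
C7: sp3 ✓
C8: sp3 ✓
6 carbons are sp3.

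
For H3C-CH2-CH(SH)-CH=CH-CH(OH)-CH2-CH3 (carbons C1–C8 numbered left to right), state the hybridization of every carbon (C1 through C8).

C1 carries 4 σ bonds, giving a steric number of 4, so it is sp3.
C2: 4 σ bonds — 4 electron domains, sp3.
C3 carries 4 σ bonds, giving a steric number of 4, so it is sp3.
C4 — 3 σ bonds, plus one π bond. Steric number 3, so sp2.
C5 carries 3 σ bonds, plus one π bond, giving a steric number of 3, so it is sp2.
C6: 4 σ bonds; 4 regions of electron density → sp3.
C7 carries 4 σ bonds, giving a steric number of 4, so it is sp3.
C8: 4 σ bonds — 4 electron domains, sp3.

C1 sp3, C2 sp3, C3 sp3, C4 sp2, C5 sp2, C6 sp3, C7 sp3, C8 sp3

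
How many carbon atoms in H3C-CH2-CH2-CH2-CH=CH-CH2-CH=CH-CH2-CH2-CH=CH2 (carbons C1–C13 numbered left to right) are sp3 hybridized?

C1: sp3 ✓
C2: sp3 ✓
C3: sp3 ✓
C4: sp3 ✓
C5: sp2
C6: sp2
C7: sp3 ✓
C8: sp2
C9: sp2
C10: sp3 ✓
C11: sp3 ✓
C12: sp2
C13: sp2
C1, C2, C3, C4, C7, C10, C11 → 7 sp3 carbons.

7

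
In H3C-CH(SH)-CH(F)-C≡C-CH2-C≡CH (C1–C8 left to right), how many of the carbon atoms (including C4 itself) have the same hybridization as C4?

4

C4 is sp (two π bonds).
C1: sp3
C2: sp3
C3: sp3
C4: sp ✓
C5: sp ✓
C6: sp3
C7: sp ✓
C8: sp ✓
4 carbons are sp.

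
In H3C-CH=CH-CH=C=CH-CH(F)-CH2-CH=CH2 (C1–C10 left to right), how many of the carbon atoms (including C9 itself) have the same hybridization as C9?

6

C9 is sp2 (one π bond).
C1: sp3
C2: sp2 ✓
C3: sp2 ✓
C4: sp2 ✓
C5: sp
C6: sp2 ✓
C7: sp3
C8: sp3
C9: sp2 ✓
C10: sp2 ✓
6 carbons are sp2.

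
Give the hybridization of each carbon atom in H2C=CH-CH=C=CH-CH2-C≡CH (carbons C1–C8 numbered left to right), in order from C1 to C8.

C1 sp2, C2 sp2, C3 sp2, C4 sp, C5 sp2, C6 sp3, C7 sp, C8 sp

C1 has 3 σ bonds, plus one π bond: steric number 3 → sp2.
C2 has 3 σ bonds, plus one π bond: steric number 3 → sp2.
C3: 3 σ bonds, plus one π bond — 3 electron domains, sp2.
C4 carries 2 σ bonds, plus two π bonds, giving a steric number of 2, so it is sp.
C5 has 3 σ bonds, plus one π bond: steric number 3 → sp2.
C6: 4 σ bonds; 4 regions of electron density → sp3.
C7 is sp: 2 σ bonds, plus two π bonds, 2 electron-density regions.
C8: 2 σ bonds, plus two π bonds — 2 electron domains, sp.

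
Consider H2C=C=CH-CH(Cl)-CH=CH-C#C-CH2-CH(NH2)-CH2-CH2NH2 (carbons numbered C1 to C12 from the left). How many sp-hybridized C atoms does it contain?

3

C1: sp2
C2: sp ✓
C3: sp2
C4: sp3
C5: sp2
C6: sp2
C7: sp ✓
C8: sp ✓
C9: sp3
C10: sp3
C11: sp3
C12: sp3
C2, C7, C8 → 3 sp carbons.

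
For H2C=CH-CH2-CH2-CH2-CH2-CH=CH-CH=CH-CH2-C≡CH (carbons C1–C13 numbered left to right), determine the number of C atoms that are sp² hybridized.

6

C1: sp2 ✓
C2: sp2 ✓
C3: sp3
C4: sp3
C5: sp3
C6: sp3
C7: sp2 ✓
C8: sp2 ✓
C9: sp2 ✓
C10: sp2 ✓
C11: sp3
C12: sp
C13: sp
C1, C2, C7, C8, C9, C10 → 6 sp2 carbons.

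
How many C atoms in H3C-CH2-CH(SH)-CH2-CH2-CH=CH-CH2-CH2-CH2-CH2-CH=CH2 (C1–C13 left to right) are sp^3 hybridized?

9

C1: sp3 ✓
C2: sp3 ✓
C3: sp3 ✓
C4: sp3 ✓
C5: sp3 ✓
C6: sp2
C7: sp2
C8: sp3 ✓
C9: sp3 ✓
C10: sp3 ✓
C11: sp3 ✓
C12: sp2
C13: sp2
C1, C2, C3, C4, C5, C8, C9, C10, C11 → 9 sp3 carbons.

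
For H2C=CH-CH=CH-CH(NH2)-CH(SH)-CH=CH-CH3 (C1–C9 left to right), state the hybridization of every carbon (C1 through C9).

C1 sp2, C2 sp2, C3 sp2, C4 sp2, C5 sp3, C6 sp3, C7 sp2, C8 sp2, C9 sp3

C1 — 3 σ bonds, plus one π bond. Steric number 3, so sp2.
C2: 3 σ bonds, plus one π bond — 3 electron domains, sp2.
C3 — 3 σ bonds, plus one π bond. Steric number 3, so sp2.
C4: 3 σ bonds, plus one π bond; 3 regions of electron density → sp2.
C5 — 4 σ bonds. Steric number 4, so sp3.
C6 is sp3: 4 σ bonds, 4 electron-density regions.
C7 (3 σ bonds, plus one π bond) has steric number 3: sp2.
C8: 3 σ bonds, plus one π bond; 3 regions of electron density → sp2.
C9 has 4 σ bonds: steric number 4 → sp3.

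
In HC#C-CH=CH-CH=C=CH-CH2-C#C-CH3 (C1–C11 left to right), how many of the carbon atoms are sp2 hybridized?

C1: sp
C2: sp
C3: sp2 ✓
C4: sp2 ✓
C5: sp2 ✓
C6: sp
C7: sp2 ✓
C8: sp3
C9: sp
C10: sp
C11: sp3
C3, C4, C5, C7 → 4 sp2 carbons.

4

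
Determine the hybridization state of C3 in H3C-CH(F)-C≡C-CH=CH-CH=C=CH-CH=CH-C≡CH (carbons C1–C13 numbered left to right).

C3 carries 2 σ bonds, plus two π bonds, giving a steric number of 2, so it is sp.

sp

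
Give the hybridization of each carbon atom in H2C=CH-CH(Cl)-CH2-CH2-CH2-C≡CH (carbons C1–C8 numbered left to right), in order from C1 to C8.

C1 — 3 σ bonds, plus one π bond. Steric number 3, so sp2.
C2 — 3 σ bonds, plus one π bond. Steric number 3, so sp2.
C3 (4 σ bonds) has steric number 4: sp3.
C4 — 4 σ bonds. Steric number 4, so sp3.
C5 — 4 σ bonds. Steric number 4, so sp3.
C6 (4 σ bonds) has steric number 4: sp3.
C7: 2 σ bonds, plus two π bonds; 2 regions of electron density → sp.
C8 — 2 σ bonds, plus two π bonds. Steric number 2, so sp.

C1 sp2, C2 sp2, C3 sp3, C4 sp3, C5 sp3, C6 sp3, C7 sp, C8 sp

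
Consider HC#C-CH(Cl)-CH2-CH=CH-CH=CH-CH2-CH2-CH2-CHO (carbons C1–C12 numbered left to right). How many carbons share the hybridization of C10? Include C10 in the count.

C10 is sp3 (only σ bonds).
C1: sp
C2: sp
C3: sp3 ✓
C4: sp3 ✓
C5: sp2
C6: sp2
C7: sp2
C8: sp2
C9: sp3 ✓
C10: sp3 ✓
C11: sp3 ✓
C12: sp2
5 carbons are sp3.

5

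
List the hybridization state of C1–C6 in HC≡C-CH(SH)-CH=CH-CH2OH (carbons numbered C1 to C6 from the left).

C1: 2 σ bonds, plus two π bonds — 2 electron domains, sp.
C2: 2 σ bonds, plus two π bonds; 2 regions of electron density → sp.
C3 has 4 σ bonds: steric number 4 → sp3.
C4 — 3 σ bonds, plus one π bond. Steric number 3, so sp2.
C5 carries 3 σ bonds, plus one π bond, giving a steric number of 3, so it is sp2.
C6 carries 4 σ bonds, giving a steric number of 4, so it is sp3.

C1 sp, C2 sp, C3 sp3, C4 sp2, C5 sp2, C6 sp3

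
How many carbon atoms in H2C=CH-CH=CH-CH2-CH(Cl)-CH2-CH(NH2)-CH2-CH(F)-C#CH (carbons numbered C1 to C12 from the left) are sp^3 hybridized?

C1: sp2
C2: sp2
C3: sp2
C4: sp2
C5: sp3 ✓
C6: sp3 ✓
C7: sp3 ✓
C8: sp3 ✓
C9: sp3 ✓
C10: sp3 ✓
C11: sp
C12: sp
C5, C6, C7, C8, C9, C10 → 6 sp3 carbons.

6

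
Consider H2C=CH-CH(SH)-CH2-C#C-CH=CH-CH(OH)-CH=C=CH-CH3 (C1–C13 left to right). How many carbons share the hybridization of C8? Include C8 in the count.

C8 is sp2 (one π bond).
C1: sp2 ✓
C2: sp2 ✓
C3: sp3
C4: sp3
C5: sp
C6: sp
C7: sp2 ✓
C8: sp2 ✓
C9: sp3
C10: sp2 ✓
C11: sp
C12: sp2 ✓
C13: sp3
6 carbons are sp2.

6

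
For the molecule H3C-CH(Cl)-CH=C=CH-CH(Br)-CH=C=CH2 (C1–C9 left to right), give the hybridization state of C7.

C7 carries 3 σ bonds, plus one π bond, giving a steric number of 3, so it is sp2.

sp^2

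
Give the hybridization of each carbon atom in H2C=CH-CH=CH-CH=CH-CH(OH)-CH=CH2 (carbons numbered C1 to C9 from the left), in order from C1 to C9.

C1: 3 σ bonds, plus one π bond — 3 electron domains, sp2.
C2 — 3 σ bonds, plus one π bond. Steric number 3, so sp2.
C3 (3 σ bonds, plus one π bond) has steric number 3: sp2.
C4: 3 σ bonds, plus one π bond — 3 electron domains, sp2.
C5 carries 3 σ bonds, plus one π bond, giving a steric number of 3, so it is sp2.
C6: 3 σ bonds, plus one π bond; 3 regions of electron density → sp2.
C7 carries 4 σ bonds, giving a steric number of 4, so it is sp3.
C8 has 3 σ bonds, plus one π bond: steric number 3 → sp2.
C9: 3 σ bonds, plus one π bond — 3 electron domains, sp2.

C1 sp2, C2 sp2, C3 sp2, C4 sp2, C5 sp2, C6 sp2, C7 sp3, C8 sp2, C9 sp2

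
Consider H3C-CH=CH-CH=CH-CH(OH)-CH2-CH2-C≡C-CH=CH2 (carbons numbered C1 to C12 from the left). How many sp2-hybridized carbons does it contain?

C1: sp3
C2: sp2 ✓
C3: sp2 ✓
C4: sp2 ✓
C5: sp2 ✓
C6: sp3
C7: sp3
C8: sp3
C9: sp
C10: sp
C11: sp2 ✓
C12: sp2 ✓
C2, C3, C4, C5, C11, C12 → 6 sp2 carbons.

6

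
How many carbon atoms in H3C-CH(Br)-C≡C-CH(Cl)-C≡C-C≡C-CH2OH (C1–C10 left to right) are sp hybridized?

C1: sp3
C2: sp3
C3: sp ✓
C4: sp ✓
C5: sp3
C6: sp ✓
C7: sp ✓
C8: sp ✓
C9: sp ✓
C10: sp3
C3, C4, C6, C7, C8, C9 → 6 sp carbons.

6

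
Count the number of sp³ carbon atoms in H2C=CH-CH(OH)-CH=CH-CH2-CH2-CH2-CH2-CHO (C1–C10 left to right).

C1: sp2
C2: sp2
C3: sp3 ✓
C4: sp2
C5: sp2
C6: sp3 ✓
C7: sp3 ✓
C8: sp3 ✓
C9: sp3 ✓
C10: sp2
C3, C6, C7, C8, C9 → 5 sp3 carbons.

5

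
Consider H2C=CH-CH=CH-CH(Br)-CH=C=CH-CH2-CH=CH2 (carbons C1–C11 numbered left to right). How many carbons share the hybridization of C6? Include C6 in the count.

C6 is sp2 (one π bond).
C1: sp2 ✓
C2: sp2 ✓
C3: sp2 ✓
C4: sp2 ✓
C5: sp3
C6: sp2 ✓
C7: sp
C8: sp2 ✓
C9: sp3
C10: sp2 ✓
C11: sp2 ✓
8 carbons are sp2.

8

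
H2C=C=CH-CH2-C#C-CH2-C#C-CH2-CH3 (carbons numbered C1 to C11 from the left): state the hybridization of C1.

C1 has 3 σ bonds, plus one π bond: steric number 3 → sp2.

sp^2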